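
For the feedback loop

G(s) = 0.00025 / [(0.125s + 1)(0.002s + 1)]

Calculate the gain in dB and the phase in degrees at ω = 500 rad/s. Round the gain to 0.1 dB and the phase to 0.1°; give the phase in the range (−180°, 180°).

-111.0 dB, -134.1°

At ω = 500 rad/s:
pole (1 + j500·0.125) = 1 + j62.5 → |·| ≈ 62.508, ∠ ≈ 89.08°
pole (1 + j500·0.002) = 1 + j1 → |·| ≈ 1.4142, ∠ ≈ 45.00°
|G| = 0.00025 · 1 / (62.508 · 1.4142) ≈ 2.8281e-06
Gain = 20 log₁₀(2.8281e-06) ≈ -110.97 dB
∠G = (0°) − (89.08° + 45.00°) = -134.08°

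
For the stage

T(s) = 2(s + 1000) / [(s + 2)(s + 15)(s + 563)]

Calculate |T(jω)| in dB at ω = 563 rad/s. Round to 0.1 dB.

At s = jω = j563:
zero (s+1000): 1000 + j563 → |·| = √(1000²+563²) = √1316969 ≈ 1147.6, ∠ = arctan(563/1000) ≈ 29.38°
pole (s+2): 2 + j563 → |·| = √(2²+563²) = √316973 ≈ 563, ∠ = arctan(563/2) ≈ 89.80°
pole (s+15): 15 + j563 → |·| = √(15²+563²) = √317194 ≈ 563.2, ∠ = arctan(563/15) ≈ 88.47°
pole (s+563): 563 + j563 → |·| = √(563²+563²) = √633938 ≈ 796.2, ∠ = arctan(563/563) ≈ 45.00°
|T| = 2 · 1147.6 / 2.5246e+08 ≈ 9.0913e-06
Gain = 20 log₁₀(9.0913e-06) ≈ -100.83 dB

-100.8 dB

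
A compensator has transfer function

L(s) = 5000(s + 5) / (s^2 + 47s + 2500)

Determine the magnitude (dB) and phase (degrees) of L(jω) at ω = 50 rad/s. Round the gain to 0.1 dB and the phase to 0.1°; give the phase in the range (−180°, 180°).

At s = jω = j50:
zero (s+5): 5 + j50 → |·| = √(5²+50²) = √2525 ≈ 50.249, ∠ = arctan(50/5) ≈ 84.29°
quadratic: (j50)² + 47·j50 + 2500 = 0 + j2350 → |·| ≈ 2350, ∠ ≈ 90.00°
|L| = 5000 · 50.249 / 2350 ≈ 106.91
Gain = 20 log₁₀(106.91) ≈ 40.58 dB
∠L = 84.29° − 90.00° = -5.71°

40.6 dB, -5.7°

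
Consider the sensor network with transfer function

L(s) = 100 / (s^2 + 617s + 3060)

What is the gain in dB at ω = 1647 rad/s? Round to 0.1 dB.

-89.2 dB

Substitute s = j1647:
Numerator: 100 = 100 + j0
Denominator: (j1647)^2 + 617(j1647) + 3060 = -2709549 + j1016199
|N| = √(100² + 0²) ≈ 100, ∠N ≈ 0.00°
|D| = √(2709549² + 1016199²) ≈ 2.8938e+06, ∠D ≈ 159.44°
|L| = 100 / 2.8938e+06 ≈ 3.4557e-05
Gain = 20 log₁₀(3.4557e-05) ≈ -89.23 dB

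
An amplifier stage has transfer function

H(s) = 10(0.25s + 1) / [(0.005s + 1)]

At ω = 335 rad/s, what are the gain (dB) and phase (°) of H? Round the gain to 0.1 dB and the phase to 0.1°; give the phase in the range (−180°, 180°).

At ω = 335 rad/s:
zero (1 + j335·0.25) = 1 + j83.75 → |·| ≈ 83.756, ∠ ≈ 89.32°
pole (1 + j335·0.005) = 1 + j1.675 → |·| ≈ 1.9508, ∠ ≈ 59.16°
|H| = 10 · 83.756 / (1.9508) ≈ 429.34
Gain = 20 log₁₀(429.34) ≈ 52.66 dB
∠H = (89.32°) − (59.16°) = 30.16°

52.7 dB, 30.2°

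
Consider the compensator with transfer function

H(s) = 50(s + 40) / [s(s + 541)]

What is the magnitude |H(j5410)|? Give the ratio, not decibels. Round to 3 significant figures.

At s = jω = j5410:
zero (s+40): 40 + j5410 → |·| = √(40²+5410²) = √29269700 ≈ 5410.1, ∠ = arctan(5410/40) ≈ 89.58°
pole (s+541): 541 + j5410 → |·| = √(541²+5410²) = √29560781 ≈ 5437, ∠ = arctan(5410/541) ≈ 84.29°
pole at origin: |s| = 5410, ∠ = 90.00° (in denominator)
|H| = 50 · 5410.1 / 2.9414e+07 ≈ 0.0091965

0.00920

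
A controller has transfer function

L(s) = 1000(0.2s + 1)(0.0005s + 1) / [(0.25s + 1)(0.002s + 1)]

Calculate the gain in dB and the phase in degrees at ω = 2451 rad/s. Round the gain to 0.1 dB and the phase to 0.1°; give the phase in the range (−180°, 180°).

48.1 dB, -27.7°

At ω = 2451 rad/s:
zero (1 + j2451·0.2) = 1 + j490.2 → |·| ≈ 490.2, ∠ ≈ 89.88°
zero (1 + j2451·0.0005) = 1 + j1.2255 → |·| ≈ 1.5817, ∠ ≈ 50.79°
pole (1 + j2451·0.25) = 1 + j612.75 → |·| ≈ 612.75, ∠ ≈ 89.91°
pole (1 + j2451·0.002) = 1 + j4.902 → |·| ≈ 5.003, ∠ ≈ 78.47°
|L| = 1000 · 490.2 · 1.5817 / (612.75 · 5.003) ≈ 252.92
Gain = 20 log₁₀(252.92) ≈ 48.06 dB
∠L = (89.88° + 50.79°) − (89.91° + 78.47°) = -27.71°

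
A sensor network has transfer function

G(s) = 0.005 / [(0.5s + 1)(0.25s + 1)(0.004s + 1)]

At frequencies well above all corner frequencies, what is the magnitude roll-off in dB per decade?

Each pole contributes −20 dB/decade at high frequency; each zero contributes +20 dB/decade.
Net: 0 zero(s) − 3 pole(s) → -60 dB/decade.

-60 dB/decade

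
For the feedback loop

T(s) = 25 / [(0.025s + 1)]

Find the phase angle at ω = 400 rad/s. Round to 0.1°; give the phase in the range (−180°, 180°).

At ω = 400 rad/s:
pole (1 + j400·0.025) = 1 + j10 → |·| ≈ 10.05, ∠ ≈ 84.29°
∠T = (0°) − (84.29°) = -84.29°

-84.3°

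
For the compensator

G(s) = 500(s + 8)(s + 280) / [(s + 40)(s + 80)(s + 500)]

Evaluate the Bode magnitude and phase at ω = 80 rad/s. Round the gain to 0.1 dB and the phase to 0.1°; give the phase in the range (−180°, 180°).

At s = jω = j80:
zero (s+8): 8 + j80 → |·| = √(8²+80²) = √6464 ≈ 80.399, ∠ = arctan(80/8) ≈ 84.29°
zero (s+280): 280 + j80 → |·| = √(280²+80²) = √84800 ≈ 291.2, ∠ = arctan(80/280) ≈ 15.95°
pole (s+40): 40 + j80 → |·| = √(40²+80²) = √8000 ≈ 89.443, ∠ = arctan(80/40) ≈ 63.43°
pole (s+80): 80 + j80 → |·| = √(80²+80²) = √12800 ≈ 113.14, ∠ = arctan(80/80) ≈ 45.00°
pole (s+500): 500 + j80 → |·| = √(500²+80²) = √256400 ≈ 506.36, ∠ = arctan(80/500) ≈ 9.09°
|G| = 500 · 23412 / 5.1242e+06 ≈ 2.2845
Gain = 20 log₁₀(2.2845) ≈ 7.18 dB
∠G = 100.24° − 117.52° = -17.28°

7.2 dB, -17.3°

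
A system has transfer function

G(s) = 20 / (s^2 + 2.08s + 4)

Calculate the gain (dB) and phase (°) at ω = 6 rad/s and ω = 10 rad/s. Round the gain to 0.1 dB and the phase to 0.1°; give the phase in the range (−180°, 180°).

At s = jω = j6:
quadratic: (j6)² + 2.08·j6 + 4 = -32 + j12.48 → |·| ≈ 34.347, ∠ ≈ 158.69°
|G| = 20 / 34.347 ≈ 0.58229
Gain = 20 log₁₀(0.58229) ≈ -4.70 dB
∠G = 0.00° − 158.69° = -158.69°

At s = jω = j10:
quadratic: (j10)² + 2.08·j10 + 4 = -96 + j20.8 → |·| ≈ 98.227, ∠ ≈ 167.77°
|G| = 20 / 98.227 ≈ 0.20361
Gain = 20 log₁₀(0.20361) ≈ -13.82 dB
∠G = 0.00° − 167.77° = -167.77°

ω = 6: -4.7 dB, -158.7°; ω = 10: -13.8 dB, -167.8°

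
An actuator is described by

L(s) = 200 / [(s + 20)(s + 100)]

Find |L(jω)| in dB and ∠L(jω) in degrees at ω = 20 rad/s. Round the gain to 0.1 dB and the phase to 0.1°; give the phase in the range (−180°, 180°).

At s = jω = j20:
pole (s+20): 20 + j20 → |·| = √(20²+20²) = √800 ≈ 28.284, ∠ = arctan(20/20) ≈ 45.00°
pole (s+100): 100 + j20 → |·| = √(100²+20²) = √10400 ≈ 101.98, ∠ = arctan(20/100) ≈ 11.31°
|L| = 200 / 2884.4 ≈ 0.069339
Gain = 20 log₁₀(0.069339) ≈ -23.18 dB
∠L = 0.00° − 56.31° = -56.31°

-23.2 dB, -56.3°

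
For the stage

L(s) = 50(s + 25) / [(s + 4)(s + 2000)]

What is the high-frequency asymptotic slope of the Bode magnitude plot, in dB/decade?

-20 dB/decade

Each pole contributes −20 dB/decade at high frequency; each zero contributes +20 dB/decade.
Net: 1 zero(s) − 2 pole(s) → -20 dB/decade.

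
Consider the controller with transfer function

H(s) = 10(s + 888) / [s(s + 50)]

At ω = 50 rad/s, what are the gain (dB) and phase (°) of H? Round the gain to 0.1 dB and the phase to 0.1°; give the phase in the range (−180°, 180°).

At s = jω = j50:
zero (s+888): 888 + j50 → |·| = √(888²+50²) = √791044 ≈ 889.41, ∠ = arctan(50/888) ≈ 3.22°
pole (s+50): 50 + j50 → |·| = √(50²+50²) = √5000 ≈ 70.711, ∠ = arctan(50/50) ≈ 45.00°
pole at origin: |s| = 50, ∠ = 90.00° (in denominator)
|H| = 10 · 889.41 / 3535.5 ≈ 2.5157
Gain = 20 log₁₀(2.5157) ≈ 8.01 dB
∠H = 3.22° − 135.00° = -131.78°

8.0 dB, -131.8°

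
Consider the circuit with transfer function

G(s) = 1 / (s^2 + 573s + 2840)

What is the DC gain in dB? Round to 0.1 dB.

-69.1 dB

G(0) = 1 / 2840 ≈ 0.00035211
20 log₁₀(0.00035211) ≈ -69.07 dB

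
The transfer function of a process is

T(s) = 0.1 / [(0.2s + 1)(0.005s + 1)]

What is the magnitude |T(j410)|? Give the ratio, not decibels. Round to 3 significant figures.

0.000535

At ω = 410 rad/s:
pole (1 + j410·0.2) = 1 + j82 → |·| ≈ 82.006, ∠ ≈ 89.30°
pole (1 + j410·0.005) = 1 + j2.05 → |·| ≈ 2.2809, ∠ ≈ 64.00°
|T| = 0.1 · 1 / (82.006 · 2.2809) ≈ 0.00053462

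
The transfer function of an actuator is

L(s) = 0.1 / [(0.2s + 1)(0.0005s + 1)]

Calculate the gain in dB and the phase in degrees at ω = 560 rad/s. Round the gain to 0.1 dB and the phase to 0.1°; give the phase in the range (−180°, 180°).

-61.3 dB, -105.1°

At ω = 560 rad/s:
pole (1 + j560·0.2) = 1 + j112 → |·| ≈ 112, ∠ ≈ 89.49°
pole (1 + j560·0.0005) = 1 + j0.28 → |·| ≈ 1.0385, ∠ ≈ 15.64°
|L| = 0.1 · 1 / (112 · 1.0385) ≈ 0.00085976
Gain = 20 log₁₀(0.00085976) ≈ -61.31 dB
∠L = (0°) − (89.49° + 15.64°) = -105.13°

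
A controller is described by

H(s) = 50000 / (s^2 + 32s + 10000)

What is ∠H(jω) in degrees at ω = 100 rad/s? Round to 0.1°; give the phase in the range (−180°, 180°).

-90.0°

At s = jω = j100:
quadratic: (j100)² + 32·j100 + 10000 = 0 + j3200 → |·| ≈ 3200, ∠ ≈ 90.00°
∠H = 0.00° − 90.00° = -90.00°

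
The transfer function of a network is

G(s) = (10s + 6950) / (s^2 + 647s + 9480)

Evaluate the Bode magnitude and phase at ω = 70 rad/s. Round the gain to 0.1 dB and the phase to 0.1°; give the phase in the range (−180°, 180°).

Substitute s = j70:
Numerator: 10(j70) + 6950 = 6950 + j700
Denominator: (j70)^2 + 647(j70) + 9480 = 4580 + j45290
|N| = √(6950² + 700²) ≈ 6985.2, ∠N ≈ 5.75°
|D| = √(4580² + 45290²) ≈ 45521, ∠D ≈ 84.23°
|G| = 6985.2 / 45521 ≈ 0.15345
Gain = 20 log₁₀(0.15345) ≈ -16.28 dB
∠G = 5.75° − 84.23° = -78.48°

-16.3 dB, -78.5°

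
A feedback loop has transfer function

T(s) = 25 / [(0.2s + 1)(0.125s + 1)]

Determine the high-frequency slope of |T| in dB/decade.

Each pole contributes −20 dB/decade at high frequency; each zero contributes +20 dB/decade.
Net: 0 zero(s) − 2 pole(s) → -40 dB/decade.

-40 dB/decade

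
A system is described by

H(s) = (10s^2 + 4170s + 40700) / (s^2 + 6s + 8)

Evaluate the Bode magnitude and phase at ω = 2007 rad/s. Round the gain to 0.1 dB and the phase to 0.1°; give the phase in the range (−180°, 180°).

Substitute s = j2007:
Numerator: 10(j2007)^2 + 4170(j2007) + 40700 = -40239790 + j8369190
Denominator: (j2007)^2 + 6(j2007) + 8 = -4028041 + j12042
|N| = √(40239790² + 8369190²) ≈ 4.1101e+07, ∠N ≈ 168.25°
|D| = √(4028041² + 12042²) ≈ 4.0281e+06, ∠D ≈ 179.83°
|H| = 4.1101e+07 / 4.0281e+06 ≈ 10.204
Gain = 20 log₁₀(10.204) ≈ 20.18 dB
∠H = 168.25° − 179.83° = -11.58°

20.2 dB, -11.6°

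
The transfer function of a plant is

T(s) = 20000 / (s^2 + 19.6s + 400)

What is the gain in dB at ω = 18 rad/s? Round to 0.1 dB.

34.9 dB

At s = jω = j18:
quadratic: (j18)² + 19.6·j18 + 400 = 76 + j352.8 → |·| ≈ 360.89, ∠ ≈ 77.84°
|T| = 20000 / 360.89 ≈ 55.419
Gain = 20 log₁₀(55.419) ≈ 34.87 dB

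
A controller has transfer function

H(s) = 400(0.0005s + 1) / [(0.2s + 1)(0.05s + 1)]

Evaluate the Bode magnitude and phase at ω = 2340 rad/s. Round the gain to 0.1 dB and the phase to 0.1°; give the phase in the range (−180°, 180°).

At ω = 2340 rad/s:
zero (1 + j2340·0.0005) = 1 + j1.17 → |·| ≈ 1.5391, ∠ ≈ 49.48°
pole (1 + j2340·0.2) = 1 + j468 → |·| ≈ 468, ∠ ≈ 89.88°
pole (1 + j2340·0.05) = 1 + j117 → |·| ≈ 117, ∠ ≈ 89.51°
|H| = 400 · 1.5391 / (468 · 117) ≈ 0.011243
Gain = 20 log₁₀(0.011243) ≈ -38.98 dB
∠H = (49.48°) − (89.88° + 89.51°) = -129.91°

-39.0 dB, -129.9°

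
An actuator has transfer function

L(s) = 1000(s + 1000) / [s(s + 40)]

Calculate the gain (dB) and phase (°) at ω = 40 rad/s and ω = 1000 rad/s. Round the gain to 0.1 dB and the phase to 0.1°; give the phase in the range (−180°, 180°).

At s = jω = j40:
zero (s+1000): 1000 + j40 → |·| = √(1000²+40²) = √1001600 ≈ 1000.8, ∠ = arctan(40/1000) ≈ 2.29°
pole (s+40): 40 + j40 → |·| = √(40²+40²) = √3200 ≈ 56.569, ∠ = arctan(40/40) ≈ 45.00°
pole at origin: |s| = 40, ∠ = 90.00° (in denominator)
|L| = 1000 · 1000.8 / 2262.8 ≈ 442.28
Gain = 20 log₁₀(442.28) ≈ 52.91 dB
∠L = 2.29° − 135.00° = -132.71°

At s = jω = j1000:
zero (s+1000): 1000 + j1000 → |·| = √(1000²+1000²) = √2000000 ≈ 1414.2, ∠ = arctan(1000/1000) ≈ 45.00°
pole (s+40): 40 + j1000 → |·| = √(40²+1000²) = √1001600 ≈ 1000.8, ∠ = arctan(1000/40) ≈ 87.71°
pole at origin: |s| = 1000, ∠ = 90.00° (in denominator)
|L| = 1000 · 1414.2 / 1.0008e+06 ≈ 1.4131
Gain = 20 log₁₀(1.4131) ≈ 3.00 dB
∠L = 45.00° − 177.71° = -132.71°

ω = 40: 52.9 dB, -132.7°; ω = 1000: 3.0 dB, -132.7°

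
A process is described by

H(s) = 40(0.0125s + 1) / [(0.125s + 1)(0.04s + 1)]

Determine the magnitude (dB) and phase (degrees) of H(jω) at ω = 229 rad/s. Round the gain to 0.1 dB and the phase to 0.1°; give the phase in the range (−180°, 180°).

-6.8 dB, -101.0°

At ω = 229 rad/s:
zero (1 + j229·0.0125) = 1 + j2.8625 → |·| ≈ 3.0321, ∠ ≈ 70.74°
pole (1 + j229·0.125) = 1 + j28.625 → |·| ≈ 28.642, ∠ ≈ 88.00°
pole (1 + j229·0.04) = 1 + j9.16 → |·| ≈ 9.2144, ∠ ≈ 83.77°
|H| = 40 · 3.0321 / (28.642 · 9.2144) ≈ 0.45955
Gain = 20 log₁₀(0.45955) ≈ -6.75 dB
∠H = (70.74°) − (88.00° + 83.77°) = -101.03°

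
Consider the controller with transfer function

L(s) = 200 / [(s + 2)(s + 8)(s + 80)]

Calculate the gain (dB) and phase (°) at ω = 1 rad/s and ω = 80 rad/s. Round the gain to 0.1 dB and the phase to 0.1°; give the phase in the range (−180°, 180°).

ω = 1: -17.2 dB, -34.4°; ω = 80: -71.2 dB, 142.1°

At s = jω = j1:
pole (s+2): 2 + j1 → |·| = √(2²+1²) = √5 ≈ 2.2361, ∠ = arctan(1/2) ≈ 26.57°
pole (s+8): 8 + j1 → |·| = √(8²+1²) = √65 ≈ 8.0623, ∠ = arctan(1/8) ≈ 7.13°
pole (s+80): 80 + j1 → |·| = √(80²+1²) = √6401 ≈ 80.006, ∠ = arctan(1/80) ≈ 0.72°
|L| = 200 / 1442.4 ≈ 0.13866
Gain = 20 log₁₀(0.13866) ≈ -17.16 dB
∠L = 0.00° − 34.42° = -34.42°

At s = jω = j80:
pole (s+2): 2 + j80 → |·| = √(2²+80²) = √6404 ≈ 80.025, ∠ = arctan(80/2) ≈ 88.57°
pole (s+8): 8 + j80 → |·| = √(8²+80²) = √6464 ≈ 80.399, ∠ = arctan(80/8) ≈ 84.29°
pole (s+80): 80 + j80 → |·| = √(80²+80²) = √12800 ≈ 113.14, ∠ = arctan(80/80) ≈ 45.00°
|L| = 200 / 7.2793e+05 ≈ 0.00027475
Gain = 20 log₁₀(0.00027475) ≈ -71.22 dB
∠L = 0.00° − 217.86° = -217.86° ≡ 142.14° (principal value)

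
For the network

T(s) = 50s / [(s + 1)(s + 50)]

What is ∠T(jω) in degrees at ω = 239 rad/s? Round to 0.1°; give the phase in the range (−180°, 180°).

-77.9°

At s = jω = j239:
zero at origin: s = j239 → |·| = 239, ∠ = 90.00°
pole (s+1): 1 + j239 → |·| = √(1²+239²) = √57122 ≈ 239, ∠ = arctan(239/1) ≈ 89.76°
pole (s+50): 50 + j239 → |·| = √(50²+239²) = √59621 ≈ 244.17, ∠ = arctan(239/50) ≈ 78.18°
∠T = 90.00° − 167.94° = -77.94°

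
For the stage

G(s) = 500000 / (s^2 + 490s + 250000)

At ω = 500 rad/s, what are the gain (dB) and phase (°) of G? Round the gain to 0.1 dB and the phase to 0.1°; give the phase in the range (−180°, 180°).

6.2 dB, -90.0°

At s = jω = j500:
quadratic: (j500)² + 490·j500 + 250000 = 0 + j245000 → |·| ≈ 2.45e+05, ∠ ≈ 90.00°
|G| = 500000 / 2.45e+05 ≈ 2.0408
Gain = 20 log₁₀(2.0408) ≈ 6.20 dB
∠G = 0.00° − 90.00° = -90.00°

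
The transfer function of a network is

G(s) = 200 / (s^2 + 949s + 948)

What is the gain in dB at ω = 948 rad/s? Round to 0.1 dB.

Substitute s = j948:
Numerator: 200 = 200 + j0
Denominator: (j948)^2 + 949(j948) + 948 = -897756 + j899652
|N| = √(200² + 0²) ≈ 200, ∠N ≈ 0.00°
|D| = √(897756² + 899652²) ≈ 1.271e+06, ∠D ≈ 134.94°
|G| = 200 / 1.271e+06 ≈ 0.00015736
Gain = 20 log₁₀(0.00015736) ≈ -76.06 dB

-76.1 dB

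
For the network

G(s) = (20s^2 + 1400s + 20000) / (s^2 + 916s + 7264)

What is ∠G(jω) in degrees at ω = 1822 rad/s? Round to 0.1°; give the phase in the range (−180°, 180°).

Substitute s = j1822:
Numerator: 20(j1822)^2 + 1400(j1822) + 20000 = -66373680 + j2550800
Denominator: (j1822)^2 + 916(j1822) + 7264 = -3312420 + j1668952
|N| = √(66373680² + 2550800²) ≈ 6.6423e+07, ∠N ≈ 177.80°
|D| = √(3312420² + 1668952²) ≈ 3.7091e+06, ∠D ≈ 153.26°
∠G = 177.80° − 153.26° = 24.54°

24.5°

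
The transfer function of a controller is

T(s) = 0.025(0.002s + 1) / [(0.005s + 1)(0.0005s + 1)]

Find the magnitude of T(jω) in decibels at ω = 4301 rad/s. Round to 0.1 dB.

-47.5 dB

At ω = 4301 rad/s:
zero (1 + j4301·0.002) = 1 + j8.602 → |·| ≈ 8.6599, ∠ ≈ 83.37°
pole (1 + j4301·0.005) = 1 + j21.505 → |·| ≈ 21.528, ∠ ≈ 87.34°
pole (1 + j4301·0.0005) = 1 + j2.1505 → |·| ≈ 2.3716, ∠ ≈ 65.06°
|T| = 0.025 · 8.6599 / (21.528 · 2.3716) ≈ 0.0042404
Gain = 20 log₁₀(0.0042404) ≈ -47.45 dB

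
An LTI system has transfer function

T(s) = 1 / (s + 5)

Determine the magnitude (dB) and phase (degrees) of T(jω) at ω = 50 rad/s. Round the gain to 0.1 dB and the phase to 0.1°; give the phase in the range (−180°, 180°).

-34.0 dB, -84.3°

Substitute s = j50:
Numerator: 1 = 1 + j0
Denominator: (j50) + 5 = 5 + j50
|N| = √(1² + 0²) ≈ 1, ∠N ≈ 0.00°
|D| = √(5² + 50²) ≈ 50.249, ∠D ≈ 84.29°
|T| = 1 / 50.249 ≈ 0.019901
Gain = 20 log₁₀(0.019901) ≈ -34.02 dB
∠T = 0.00° − 84.29° = -84.29°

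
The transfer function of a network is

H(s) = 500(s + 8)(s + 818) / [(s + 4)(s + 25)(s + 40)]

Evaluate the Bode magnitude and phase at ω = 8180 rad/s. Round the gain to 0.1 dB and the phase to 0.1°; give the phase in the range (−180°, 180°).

-24.2 dB, -95.3°

At s = jω = j8180:
zero (s+8): 8 + j8180 → |·| = √(8²+8180²) = √66912464 ≈ 8180, ∠ = arctan(8180/8) ≈ 89.94°
zero (s+818): 818 + j8180 → |·| = √(818²+8180²) = √67581524 ≈ 8220.8, ∠ = arctan(8180/818) ≈ 84.29°
pole (s+4): 4 + j8180 → |·| = √(4²+8180²) = √66912416 ≈ 8180, ∠ = arctan(8180/4) ≈ 89.97°
pole (s+25): 25 + j8180 → |·| = √(25²+8180²) = √66913025 ≈ 8180, ∠ = arctan(8180/25) ≈ 89.82°
pole (s+40): 40 + j8180 → |·| = √(40²+8180²) = √66914000 ≈ 8180.1, ∠ = arctan(8180/40) ≈ 89.72°
|H| = 500 · 6.7246e+07 / 5.4735e+11 ≈ 0.061429
Gain = 20 log₁₀(0.061429) ≈ -24.23 dB
∠H = 174.23° − 269.51° = -95.28°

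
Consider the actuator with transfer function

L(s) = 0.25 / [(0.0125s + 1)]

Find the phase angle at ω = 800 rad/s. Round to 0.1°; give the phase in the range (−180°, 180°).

-84.3°

At ω = 800 rad/s:
pole (1 + j800·0.0125) = 1 + j10 → |·| ≈ 10.05, ∠ ≈ 84.29°
∠L = (0°) − (84.29°) = -84.29°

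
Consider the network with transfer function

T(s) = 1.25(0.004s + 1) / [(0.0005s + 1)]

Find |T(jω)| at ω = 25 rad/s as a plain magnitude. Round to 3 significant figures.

At ω = 25 rad/s:
zero (1 + j25·0.004) = 1 + j0.1 → |·| ≈ 1.005, ∠ ≈ 5.71°
pole (1 + j25·0.0005) = 1 + j0.0125 → |·| ≈ 1.0001, ∠ ≈ 0.72°
|T| = 1.25 · 1.005 / (1.0001) ≈ 1.2561

1.26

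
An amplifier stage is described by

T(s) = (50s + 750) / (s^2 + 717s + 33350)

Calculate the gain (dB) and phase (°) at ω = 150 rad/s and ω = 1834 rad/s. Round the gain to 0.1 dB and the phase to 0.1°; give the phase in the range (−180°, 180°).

ω = 150: -23.1 dB, 0.1°; ω = 1834: -31.8 dB, -68.9°

Substitute s = j150:
Numerator: 50(j150) + 750 = 750 + j7500
Denominator: (j150)^2 + 717(j150) + 33350 = 10850 + j107550
|N| = √(750² + 7500²) ≈ 7537.4, ∠N ≈ 84.29°
|D| = √(10850² + 107550²) ≈ 1.081e+05, ∠D ≈ 84.24°
|T| = 7537.4 / 1.081e+05 ≈ 0.069726
Gain = 20 log₁₀(0.069726) ≈ -23.13 dB
∠T = 84.29° − 84.24° = 0.05°

Substitute s = j1834:
Numerator: 50(j1834) + 750 = 750 + j91700
Denominator: (j1834)^2 + 717(j1834) + 33350 = -3330206 + j1314978
|N| = √(750² + 91700²) ≈ 91703, ∠N ≈ 89.53°
|D| = √(3330206² + 1314978²) ≈ 3.5804e+06, ∠D ≈ 158.45°
|T| = 91703 / 3.5804e+06 ≈ 0.025613
Gain = 20 log₁₀(0.025613) ≈ -31.83 dB
∠T = 89.53° − 158.45° = -68.92°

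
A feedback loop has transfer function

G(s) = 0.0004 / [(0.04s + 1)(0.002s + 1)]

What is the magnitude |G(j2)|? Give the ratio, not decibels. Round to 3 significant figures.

At ω = 2 rad/s:
pole (1 + j2·0.04) = 1 + j0.08 → |·| ≈ 1.0032, ∠ ≈ 4.57°
pole (1 + j2·0.002) = 1 + j0.004 → |·| ≈ 1, ∠ ≈ 0.23°
|G| = 0.0004 · 1 / (1.0032 · 1) ≈ 0.00039872

0.000399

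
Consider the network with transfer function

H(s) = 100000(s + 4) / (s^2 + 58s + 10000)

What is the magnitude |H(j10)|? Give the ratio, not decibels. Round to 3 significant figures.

109

At s = jω = j10:
zero (s+4): 4 + j10 → |·| = √(4²+10²) = √116 ≈ 10.77, ∠ = arctan(10/4) ≈ 68.20°
quadratic: (j10)² + 58·j10 + 10000 = 9900 + j580 → |·| ≈ 9917, ∠ ≈ 3.35°
|H| = 100000 · 10.77 / 9917 ≈ 108.6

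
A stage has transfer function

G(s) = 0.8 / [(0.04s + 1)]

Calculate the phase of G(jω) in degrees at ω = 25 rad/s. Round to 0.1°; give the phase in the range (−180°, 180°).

At ω = 25 rad/s:
pole (1 + j25·0.04) = 1 + j1 → |·| ≈ 1.4142, ∠ ≈ 45.00°
∠G = (0°) − (45.00°) = -45.00°

-45.0°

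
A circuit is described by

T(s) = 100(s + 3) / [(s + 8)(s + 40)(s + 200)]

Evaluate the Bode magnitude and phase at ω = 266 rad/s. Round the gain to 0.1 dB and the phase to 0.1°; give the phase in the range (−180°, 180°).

-59.0 dB, -133.4°

At s = jω = j266:
zero (s+3): 3 + j266 → |·| = √(3²+266²) = √70765 ≈ 266.02, ∠ = arctan(266/3) ≈ 89.35°
pole (s+8): 8 + j266 → |·| = √(8²+266²) = √70820 ≈ 266.12, ∠ = arctan(266/8) ≈ 88.28°
pole (s+40): 40 + j266 → |·| = √(40²+266²) = √72356 ≈ 268.99, ∠ = arctan(266/40) ≈ 81.45°
pole (s+200): 200 + j266 → |·| = √(200²+266²) = √110756 ≈ 332.8, ∠ = arctan(266/200) ≈ 53.06°
|T| = 100 · 266.02 / 2.3823e+07 ≈ 0.0011167
Gain = 20 log₁₀(0.0011167) ≈ -59.04 dB
∠T = 89.35° − 222.79° = -133.44°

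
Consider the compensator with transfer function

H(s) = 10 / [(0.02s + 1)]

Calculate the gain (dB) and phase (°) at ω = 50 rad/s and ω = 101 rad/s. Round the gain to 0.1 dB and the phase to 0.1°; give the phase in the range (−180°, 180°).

ω = 50: 17.0 dB, -45.0°; ω = 101: 12.9 dB, -63.7°

At ω = 50 rad/s:
pole (1 + j50·0.02) = 1 + j1 → |·| ≈ 1.4142, ∠ ≈ 45.00°
|H| = 10 · 1 / (1.4142) ≈ 7.0711
Gain = 20 log₁₀(7.0711) ≈ 16.99 dB
∠H = (0°) − (45.00°) = -45.00°

At ω = 101 rad/s:
pole (1 + j101·0.02) = 1 + j2.02 → |·| ≈ 2.254, ∠ ≈ 63.66°
|H| = 10 · 1 / (2.254) ≈ 4.4366
Gain = 20 log₁₀(4.4366) ≈ 12.94 dB
∠H = (0°) − (63.66°) = -63.66°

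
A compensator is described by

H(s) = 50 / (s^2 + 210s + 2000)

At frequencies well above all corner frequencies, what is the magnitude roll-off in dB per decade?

Each pole contributes −20 dB/decade at high frequency; each zero contributes +20 dB/decade.
Net: 0 zero(s) − 2 pole(s) → -40 dB/decade.

-40 dB/decade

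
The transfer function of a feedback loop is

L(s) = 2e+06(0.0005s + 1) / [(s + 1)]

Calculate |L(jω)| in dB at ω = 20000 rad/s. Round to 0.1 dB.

At ω = 20000 rad/s:
zero (1 + j20000·0.0005) = 1 + j10 → |·| ≈ 10.05, ∠ ≈ 84.29°
pole (1 + j20000·1) = 1 + j20000 → |·| ≈ 20000, ∠ ≈ 90.00°
|L| = 2e+06 · 10.05 / (20000) ≈ 1005
Gain = 20 log₁₀(1005) ≈ 60.04 dB

60.0 dB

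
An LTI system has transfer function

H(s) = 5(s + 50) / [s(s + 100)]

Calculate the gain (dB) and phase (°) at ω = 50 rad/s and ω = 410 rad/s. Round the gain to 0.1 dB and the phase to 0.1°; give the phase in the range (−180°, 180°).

ω = 50: -24.0 dB, -71.6°; ω = 410: -38.5 dB, -83.2°

At s = jω = j50:
zero (s+50): 50 + j50 → |·| = √(50²+50²) = √5000 ≈ 70.711, ∠ = arctan(50/50) ≈ 45.00°
pole (s+100): 100 + j50 → |·| = √(100²+50²) = √12500 ≈ 111.8, ∠ = arctan(50/100) ≈ 26.57°
pole at origin: |s| = 50, ∠ = 90.00° (in denominator)
|H| = 5 · 70.711 / 5590 ≈ 0.063248
Gain = 20 log₁₀(0.063248) ≈ -23.98 dB
∠H = 45.00° − 116.57° = -71.57°

At s = jω = j410:
zero (s+50): 50 + j410 → |·| = √(50²+410²) = √170600 ≈ 413.04, ∠ = arctan(410/50) ≈ 83.05°
pole (s+100): 100 + j410 → |·| = √(100²+410²) = √178100 ≈ 422.02, ∠ = arctan(410/100) ≈ 76.29°
pole at origin: |s| = 410, ∠ = 90.00° (in denominator)
|H| = 5 · 413.04 / 1.7303e+05 ≈ 0.011936
Gain = 20 log₁₀(0.011936) ≈ -38.46 dB
∠H = 83.05° − 166.29° = -83.24°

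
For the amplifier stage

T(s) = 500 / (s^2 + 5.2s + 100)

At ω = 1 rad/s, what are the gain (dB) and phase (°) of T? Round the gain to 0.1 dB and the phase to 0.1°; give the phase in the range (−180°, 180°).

14.1 dB, -3.0°

At s = jω = j1:
quadratic: (j1)² + 5.2·j1 + 100 = 99 + j5.2 → |·| ≈ 99.136, ∠ ≈ 3.01°
|T| = 500 / 99.136 ≈ 5.0436
Gain = 20 log₁₀(5.0436) ≈ 14.05 dB
∠T = 0.00° − 3.01° = -3.01°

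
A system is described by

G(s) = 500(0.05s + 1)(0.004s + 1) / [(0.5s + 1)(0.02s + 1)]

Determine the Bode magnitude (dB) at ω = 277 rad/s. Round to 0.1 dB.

22.5 dB

At ω = 277 rad/s:
zero (1 + j277·0.05) = 1 + j13.85 → |·| ≈ 13.886, ∠ ≈ 85.87°
zero (1 + j277·0.004) = 1 + j1.108 → |·| ≈ 1.4925, ∠ ≈ 47.93°
pole (1 + j277·0.5) = 1 + j138.5 → |·| ≈ 138.5, ∠ ≈ 89.59°
pole (1 + j277·0.02) = 1 + j5.54 → |·| ≈ 5.6295, ∠ ≈ 79.77°
|G| = 500 · 13.886 · 1.4925 / (138.5 · 5.6295) ≈ 13.291
Gain = 20 log₁₀(13.291) ≈ 22.47 dB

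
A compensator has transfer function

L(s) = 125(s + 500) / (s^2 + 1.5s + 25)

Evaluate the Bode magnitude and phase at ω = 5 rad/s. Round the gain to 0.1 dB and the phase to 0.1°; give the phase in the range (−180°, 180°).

At s = jω = j5:
zero (s+500): 500 + j5 → |·| = √(500²+5²) = √250025 ≈ 500.02, ∠ = arctan(5/500) ≈ 0.57°
quadratic: (j5)² + 1.5·j5 + 25 = 0 + j7.5 → |·| ≈ 7.5, ∠ ≈ 90.00°
|L| = 125 · 500.02 / 7.5 ≈ 8333.7
Gain = 20 log₁₀(8333.7) ≈ 78.42 dB
∠L = 0.57° − 90.00° = -89.43°

78.4 dB, -89.4°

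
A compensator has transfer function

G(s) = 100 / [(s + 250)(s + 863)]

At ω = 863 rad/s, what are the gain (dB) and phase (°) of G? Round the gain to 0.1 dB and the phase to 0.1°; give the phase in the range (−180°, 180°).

At s = jω = j863:
pole (s+250): 250 + j863 → |·| = √(250²+863²) = √807269 ≈ 898.48, ∠ = arctan(863/250) ≈ 73.84°
pole (s+863): 863 + j863 → |·| = √(863²+863²) = √1489538 ≈ 1220.5, ∠ = arctan(863/863) ≈ 45.00°
|G| = 100 / 1.0966e+06 ≈ 9.1191e-05
Gain = 20 log₁₀(9.1191e-05) ≈ -80.80 dB
∠G = 0.00° − 118.84° = -118.84°

-80.8 dB, -118.8°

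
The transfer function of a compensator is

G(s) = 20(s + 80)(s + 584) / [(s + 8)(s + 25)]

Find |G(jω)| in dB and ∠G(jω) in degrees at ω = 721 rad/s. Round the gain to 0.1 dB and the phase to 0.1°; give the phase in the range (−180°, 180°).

At s = jω = j721:
zero (s+80): 80 + j721 → |·| = √(80²+721²) = √526241 ≈ 725.42, ∠ = arctan(721/80) ≈ 83.67°
zero (s+584): 584 + j721 → |·| = √(584²+721²) = √860897 ≈ 927.85, ∠ = arctan(721/584) ≈ 50.99°
pole (s+8): 8 + j721 → |·| = √(8²+721²) = √519905 ≈ 721.04, ∠ = arctan(721/8) ≈ 89.36°
pole (s+25): 25 + j721 → |·| = √(25²+721²) = √520466 ≈ 721.43, ∠ = arctan(721/25) ≈ 88.01°
|G| = 20 · 6.7308e+05 / 5.2018e+05 ≈ 25.879
Gain = 20 log₁₀(25.879) ≈ 28.26 dB
∠G = 134.66° − 177.37° = -42.71°

28.3 dB, -42.7°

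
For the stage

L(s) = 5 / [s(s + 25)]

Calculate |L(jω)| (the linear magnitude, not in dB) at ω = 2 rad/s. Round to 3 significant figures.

0.0997

At s = jω = j2:
pole (s+25): 25 + j2 → |·| = √(25²+2²) = √629 ≈ 25.08, ∠ = arctan(2/25) ≈ 4.57°
pole at origin: |s| = 2, ∠ = 90.00° (in denominator)
|L| = 5 / 50.16 ≈ 0.099681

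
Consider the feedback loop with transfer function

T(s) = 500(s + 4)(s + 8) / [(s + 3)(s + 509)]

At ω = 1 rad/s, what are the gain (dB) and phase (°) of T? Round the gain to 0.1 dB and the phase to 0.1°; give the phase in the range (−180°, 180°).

At s = jω = j1:
zero (s+4): 4 + j1 → |·| = √(4²+1²) = √17 ≈ 4.1231, ∠ = arctan(1/4) ≈ 14.04°
zero (s+8): 8 + j1 → |·| = √(8²+1²) = √65 ≈ 8.0623, ∠ = arctan(1/8) ≈ 7.13°
pole (s+3): 3 + j1 → |·| = √(3²+1²) = √10 ≈ 3.1623, ∠ = arctan(1/3) ≈ 18.43°
pole (s+509): 509 + j1 → |·| = √(509²+1²) = √259082 ≈ 509, ∠ = arctan(1/509) ≈ 0.11°
|T| = 500 · 33.242 / 1609.6 ≈ 10.326
Gain = 20 log₁₀(10.326) ≈ 20.28 dB
∠T = 21.17° − 18.54° = 2.63°

20.3 dB, 2.6°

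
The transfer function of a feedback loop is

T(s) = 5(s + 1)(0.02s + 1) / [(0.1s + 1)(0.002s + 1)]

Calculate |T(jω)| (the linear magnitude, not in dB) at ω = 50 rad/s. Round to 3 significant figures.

69.0

At ω = 50 rad/s:
zero (1 + j50·1) = 1 + j50 → |·| ≈ 50.01, ∠ ≈ 88.85°
zero (1 + j50·0.02) = 1 + j1 → |·| ≈ 1.4142, ∠ ≈ 45.00°
pole (1 + j50·0.1) = 1 + j5 → |·| ≈ 5.099, ∠ ≈ 78.69°
pole (1 + j50·0.002) = 1 + j0.1 → |·| ≈ 1.005, ∠ ≈ 5.71°
|T| = 5 · 50.01 · 1.4142 / (5.099 · 1.005) ≈ 69.006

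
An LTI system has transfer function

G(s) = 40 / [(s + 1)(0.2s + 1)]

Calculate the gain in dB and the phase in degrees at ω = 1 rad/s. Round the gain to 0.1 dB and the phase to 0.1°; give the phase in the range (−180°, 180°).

At ω = 1 rad/s:
pole (1 + j1·1) = 1 + j1 → |·| ≈ 1.4142, ∠ ≈ 45.00°
pole (1 + j1·0.2) = 1 + j0.2 → |·| ≈ 1.0198, ∠ ≈ 11.31°
|G| = 40 · 1 / (1.4142 · 1.0198) ≈ 27.735
Gain = 20 log₁₀(27.735) ≈ 28.86 dB
∠G = (0°) − (45.00° + 11.31°) = -56.31°

28.9 dB, -56.3°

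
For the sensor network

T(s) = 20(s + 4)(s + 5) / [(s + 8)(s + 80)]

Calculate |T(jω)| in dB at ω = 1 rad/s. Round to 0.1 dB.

At s = jω = j1:
zero (s+4): 4 + j1 → |·| = √(4²+1²) = √17 ≈ 4.1231, ∠ = arctan(1/4) ≈ 14.04°
zero (s+5): 5 + j1 → |·| = √(5²+1²) = √26 ≈ 5.099, ∠ = arctan(1/5) ≈ 11.31°
pole (s+8): 8 + j1 → |·| = √(8²+1²) = √65 ≈ 8.0623, ∠ = arctan(1/8) ≈ 7.13°
pole (s+80): 80 + j1 → |·| = √(80²+1²) = √6401 ≈ 80.006, ∠ = arctan(1/80) ≈ 0.72°
|T| = 20 · 21.024 / 645.03 ≈ 0.65188
Gain = 20 log₁₀(0.65188) ≈ -3.72 dB

-3.7 dB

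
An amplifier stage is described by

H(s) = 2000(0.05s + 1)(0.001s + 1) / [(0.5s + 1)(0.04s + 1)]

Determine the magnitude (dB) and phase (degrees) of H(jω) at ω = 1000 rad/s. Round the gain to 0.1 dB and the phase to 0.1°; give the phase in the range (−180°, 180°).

17.0 dB, -44.6°

At ω = 1000 rad/s:
zero (1 + j1000·0.05) = 1 + j50 → |·| ≈ 50.01, ∠ ≈ 88.85°
zero (1 + j1000·0.001) = 1 + j1 → |·| ≈ 1.4142, ∠ ≈ 45.00°
pole (1 + j1000·0.5) = 1 + j500 → |·| ≈ 500, ∠ ≈ 89.89°
pole (1 + j1000·0.04) = 1 + j40 → |·| ≈ 40.012, ∠ ≈ 88.57°
|H| = 2000 · 50.01 · 1.4142 / (500 · 40.012) ≈ 7.0703
Gain = 20 log₁₀(7.0703) ≈ 16.99 dB
∠H = (88.85° + 45.00°) − (89.89° + 88.57°) = -44.61°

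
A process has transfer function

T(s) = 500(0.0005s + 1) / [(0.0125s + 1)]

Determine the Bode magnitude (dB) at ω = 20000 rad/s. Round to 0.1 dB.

26.1 dB

At ω = 20000 rad/s:
zero (1 + j20000·0.0005) = 1 + j10 → |·| ≈ 10.05, ∠ ≈ 84.29°
pole (1 + j20000·0.0125) = 1 + j250 → |·| ≈ 250, ∠ ≈ 89.77°
|T| = 500 · 10.05 / (250) ≈ 20.1
Gain = 20 log₁₀(20.1) ≈ 26.06 dB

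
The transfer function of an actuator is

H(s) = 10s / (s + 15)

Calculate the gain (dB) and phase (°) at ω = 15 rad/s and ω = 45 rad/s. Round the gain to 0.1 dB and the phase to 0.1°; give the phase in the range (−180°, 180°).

ω = 15: 17.0 dB, 45.0°; ω = 45: 19.5 dB, 18.4°

At s = jω = j15:
zero at origin: s = j15 → |·| = 15, ∠ = 90.00°
pole (s+15): 15 + j15 → |·| = √(15²+15²) = √450 ≈ 21.213, ∠ = arctan(15/15) ≈ 45.00°
|H| = 10 · 15 / 21.213 ≈ 7.0711
Gain = 20 log₁₀(7.0711) ≈ 16.99 dB
∠H = 90.00° − 45.00° = 45.00°

At s = jω = j45:
zero at origin: s = j45 → |·| = 45, ∠ = 90.00°
pole (s+15): 15 + j45 → |·| = √(15²+45²) = √2250 ≈ 47.434, ∠ = arctan(45/15) ≈ 71.57°
|H| = 10 · 45 / 47.434 ≈ 9.4869
Gain = 20 log₁₀(9.4869) ≈ 19.54 dB
∠H = 90.00° − 71.57° = 18.43°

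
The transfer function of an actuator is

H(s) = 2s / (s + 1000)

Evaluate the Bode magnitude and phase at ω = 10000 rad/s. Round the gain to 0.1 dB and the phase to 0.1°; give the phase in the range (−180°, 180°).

At s = jω = j10000:
zero at origin: s = j10000 → |·| = 10000, ∠ = 90.00°
pole (s+1000): 1000 + j10000 → |·| = √(1000²+10000²) = √101000000 ≈ 10050, ∠ = arctan(10000/1000) ≈ 84.29°
|H| = 2 · 10000 / 10050 ≈ 1.99
Gain = 20 log₁₀(1.99) ≈ 5.98 dB
∠H = 90.00° − 84.29° = 5.71°

6.0 dB, 5.7°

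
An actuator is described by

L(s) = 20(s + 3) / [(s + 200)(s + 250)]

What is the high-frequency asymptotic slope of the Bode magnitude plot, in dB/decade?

-20 dB/decade

Each pole contributes −20 dB/decade at high frequency; each zero contributes +20 dB/decade.
Net: 1 zero(s) − 2 pole(s) → -20 dB/decade.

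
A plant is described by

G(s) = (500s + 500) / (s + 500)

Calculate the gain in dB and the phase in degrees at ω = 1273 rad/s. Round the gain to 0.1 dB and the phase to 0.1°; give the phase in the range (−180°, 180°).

Substitute s = j1273:
Numerator: 500(j1273) + 500 = 500 + j636500
Denominator: (j1273) + 500 = 500 + j1273
|N| = √(500² + 636500²) ≈ 6.365e+05, ∠N ≈ 89.95°
|D| = √(500² + 1273²) ≈ 1367.7, ∠D ≈ 68.56°
|G| = 6.365e+05 / 1367.7 ≈ 465.38
Gain = 20 log₁₀(465.38) ≈ 53.36 dB
∠G = 89.95° − 68.56° = 21.39°

53.4 dB, 21.4°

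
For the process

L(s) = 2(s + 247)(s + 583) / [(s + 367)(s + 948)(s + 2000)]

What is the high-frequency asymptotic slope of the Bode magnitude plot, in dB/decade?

Each pole contributes −20 dB/decade at high frequency; each zero contributes +20 dB/decade.
Net: 2 zero(s) − 3 pole(s) → -20 dB/decade.

-20 dB/decade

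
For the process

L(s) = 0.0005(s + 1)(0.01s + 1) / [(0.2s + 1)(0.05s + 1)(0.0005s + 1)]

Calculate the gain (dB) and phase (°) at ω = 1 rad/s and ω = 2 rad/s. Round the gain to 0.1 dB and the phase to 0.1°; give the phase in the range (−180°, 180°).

At ω = 1 rad/s:
zero (1 + j1·1) = 1 + j1 → |·| ≈ 1.4142, ∠ ≈ 45.00°
zero (1 + j1·0.01) = 1 + j0.01 → |·| ≈ 1, ∠ ≈ 0.57°
pole (1 + j1·0.2) = 1 + j0.2 → |·| ≈ 1.0198, ∠ ≈ 11.31°
pole (1 + j1·0.05) = 1 + j0.05 → |·| ≈ 1.0012, ∠ ≈ 2.86°
pole (1 + j1·0.0005) = 1 + j0.0005 → |·| ≈ 1, ∠ ≈ 0.03°
|L| = 0.0005 · 1.4142 · 1 / (1.0198 · 1.0012 · 1) ≈ 0.00069254
Gain = 20 log₁₀(0.00069254) ≈ -63.19 dB
∠L = (45.00° + 0.57°) − (11.31° + 2.86° + 0.03°) = 31.37°

At ω = 2 rad/s:
zero (1 + j2·1) = 1 + j2 → |·| ≈ 2.2361, ∠ ≈ 63.43°
zero (1 + j2·0.01) = 1 + j0.02 → |·| ≈ 1.0002, ∠ ≈ 1.15°
pole (1 + j2·0.2) = 1 + j0.4 → |·| ≈ 1.077, ∠ ≈ 21.80°
pole (1 + j2·0.05) = 1 + j0.1 → |·| ≈ 1.005, ∠ ≈ 5.71°
pole (1 + j2·0.0005) = 1 + j0.001 → |·| ≈ 1, ∠ ≈ 0.06°
|L| = 0.0005 · 2.2361 · 1.0002 / (1.077 · 1.005 · 1) ≈ 0.0010332
Gain = 20 log₁₀(0.0010332) ≈ -59.72 dB
∠L = (63.43° + 1.15°) − (21.80° + 5.71° + 0.06°) = 37.01°

ω = 1: -63.2 dB, 31.4°; ω = 2: -59.7 dB, 37.0°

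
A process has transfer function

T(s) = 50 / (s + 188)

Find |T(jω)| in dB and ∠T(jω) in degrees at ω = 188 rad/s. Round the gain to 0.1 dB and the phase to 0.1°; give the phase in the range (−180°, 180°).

Substitute s = j188:
Numerator: 50 = 50 + j0
Denominator: (j188) + 188 = 188 + j188
|N| = √(50² + 0²) ≈ 50, ∠N ≈ 0.00°
|D| = √(188² + 188²) ≈ 265.87, ∠D ≈ 45.00°
|T| = 50 / 265.87 ≈ 0.18806
Gain = 20 log₁₀(0.18806) ≈ -14.51 dB
∠T = 0.00° − 45.00° = -45.00°

-14.5 dB, -45.0°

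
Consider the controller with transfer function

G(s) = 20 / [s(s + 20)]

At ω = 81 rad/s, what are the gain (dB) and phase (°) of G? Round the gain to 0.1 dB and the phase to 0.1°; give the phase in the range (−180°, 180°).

At s = jω = j81:
pole (s+20): 20 + j81 → |·| = √(20²+81²) = √6961 ≈ 83.433, ∠ = arctan(81/20) ≈ 76.13°
pole at origin: |s| = 81, ∠ = 90.00° (in denominator)
|G| = 20 / 6758.1 ≈ 0.0029594
Gain = 20 log₁₀(0.0029594) ≈ -50.58 dB
∠G = 0.00° − 166.13° = -166.13°

-50.6 dB, -166.1°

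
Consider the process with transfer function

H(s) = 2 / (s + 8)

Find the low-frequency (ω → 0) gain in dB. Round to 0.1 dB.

-12.0 dB

H(0) = 2 / (8) = 0.25
20 log₁₀(0.25) ≈ -12.04 dB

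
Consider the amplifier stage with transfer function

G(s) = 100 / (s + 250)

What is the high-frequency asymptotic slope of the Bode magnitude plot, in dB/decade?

-20 dB/decade

Each pole contributes −20 dB/decade at high frequency; each zero contributes +20 dB/decade.
Net: 0 zero(s) − 1 pole(s) → -20 dB/decade.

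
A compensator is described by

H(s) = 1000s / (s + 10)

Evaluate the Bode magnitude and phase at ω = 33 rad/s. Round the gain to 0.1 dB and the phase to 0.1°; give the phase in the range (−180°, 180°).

At s = jω = j33:
zero at origin: s = j33 → |·| = 33, ∠ = 90.00°
pole (s+10): 10 + j33 → |·| = √(10²+33²) = √1189 ≈ 34.482, ∠ = arctan(33/10) ≈ 73.14°
|H| = 1000 · 33 / 34.482 ≈ 957.02
Gain = 20 log₁₀(957.02) ≈ 59.62 dB
∠H = 90.00° − 73.14° = 16.86°

59.6 dB, 16.9°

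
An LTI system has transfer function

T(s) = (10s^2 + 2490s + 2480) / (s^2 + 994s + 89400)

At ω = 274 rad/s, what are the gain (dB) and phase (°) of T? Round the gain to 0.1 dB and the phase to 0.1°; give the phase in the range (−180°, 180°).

Substitute s = j274:
Numerator: 10(j274)^2 + 2490(j274) + 2480 = -748280 + j682260
Denominator: (j274)^2 + 994(j274) + 89400 = 14324 + j272356
|N| = √(748280² + 682260²) ≈ 1.0126e+06, ∠N ≈ 137.64°
|D| = √(14324² + 272356²) ≈ 2.7273e+05, ∠D ≈ 86.99°
|T| = 1.0126e+06 / 2.7273e+05 ≈ 3.7128
Gain = 20 log₁₀(3.7128) ≈ 11.39 dB
∠T = 137.64° − 86.99° = 50.65°

11.4 dB, 50.7°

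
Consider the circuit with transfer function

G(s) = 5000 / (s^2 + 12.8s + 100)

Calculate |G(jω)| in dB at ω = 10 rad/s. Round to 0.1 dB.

At s = jω = j10:
quadratic: (j10)² + 12.8·j10 + 100 = 0 + j128 → |·| ≈ 128, ∠ ≈ 90.00°
|G| = 5000 / 128 ≈ 39.062
Gain = 20 log₁₀(39.062) ≈ 31.84 dB

31.8 dB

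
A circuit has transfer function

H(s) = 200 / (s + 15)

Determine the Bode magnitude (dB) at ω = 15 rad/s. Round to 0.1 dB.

19.5 dB

Substitute s = j15:
Numerator: 200 = 200 + j0
Denominator: (j15) + 15 = 15 + j15
|N| = √(200² + 0²) ≈ 200, ∠N ≈ 0.00°
|D| = √(15² + 15²) ≈ 21.213, ∠D ≈ 45.00°
|H| = 200 / 21.213 ≈ 9.4282
Gain = 20 log₁₀(9.4282) ≈ 19.49 dB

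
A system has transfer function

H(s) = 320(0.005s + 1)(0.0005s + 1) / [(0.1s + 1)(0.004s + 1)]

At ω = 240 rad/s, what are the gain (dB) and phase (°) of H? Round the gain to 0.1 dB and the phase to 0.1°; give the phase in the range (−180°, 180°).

23.6 dB, -74.4°

At ω = 240 rad/s:
zero (1 + j240·0.005) = 1 + j1.2 → |·| ≈ 1.562, ∠ ≈ 50.19°
zero (1 + j240·0.0005) = 1 + j0.12 → |·| ≈ 1.0072, ∠ ≈ 6.84°
pole (1 + j240·0.1) = 1 + j24 → |·| ≈ 24.021, ∠ ≈ 87.61°
pole (1 + j240·0.004) = 1 + j0.96 → |·| ≈ 1.3862, ∠ ≈ 43.83°
|H| = 320 · 1.562 · 1.0072 / (24.021 · 1.3862) ≈ 15.119
Gain = 20 log₁₀(15.119) ≈ 23.59 dB
∠H = (50.19° + 6.84°) − (87.61° + 43.83°) = -74.41°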